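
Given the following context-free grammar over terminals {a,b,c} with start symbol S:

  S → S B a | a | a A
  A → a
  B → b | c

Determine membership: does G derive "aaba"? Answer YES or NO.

CNF form of G:
  S -> S X1 | T0 A | a
  A -> a
  B -> b | c
  T0 -> a
  X1 -> B T0

CYK fill:
  T[0,0] 'a' = {A,S,T0}  orig:{A,S}
  T[1,1] 'a' = {A,S,T0}  orig:{A,S}
  T[2,2] 'b' = {B}
  T[3,3] 'a' = {A,S,T0}  orig:{A,S}
  T[0,1] 'aa' = {S}
  T[1,2] 'ab' = ∅
  T[2,3] 'ba' = {X1}  orig:{}
  T[0,2] 'aab' = ∅
  T[1,3] 'aba' = {S}
  T[0,3] 'aaba' = {S}

S ∈ T[0,3] ⇒ YES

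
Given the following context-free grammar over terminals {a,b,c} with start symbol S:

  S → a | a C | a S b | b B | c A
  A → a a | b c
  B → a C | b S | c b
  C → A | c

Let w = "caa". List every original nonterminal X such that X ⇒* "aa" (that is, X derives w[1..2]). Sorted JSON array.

CNF form of G:
  S -> T0 C | T0 X3 | T1 B | T2 A | a
  A -> T0 T0 | T1 T2
  B -> T0 C | T1 S | T2 T1
  C -> T0 T0 | T1 T2 | c
  T0 -> a
  T1 -> b
  T2 -> c
  X3 -> S T1

Fill CYK table bottom-up, restricted to cells inside w[1..2]:
  cell(1,1) a: {S,T0}  orig:{S}
  cell(2,2) a: {S,T0}  orig:{S}
  cell(1,2) aa: {A,C}

Original NTs in T[1,2] deriving "aa": ["A", "C"]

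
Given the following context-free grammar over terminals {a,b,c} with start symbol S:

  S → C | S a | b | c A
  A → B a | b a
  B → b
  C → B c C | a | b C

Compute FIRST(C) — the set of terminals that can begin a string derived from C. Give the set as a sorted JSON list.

Compute FIRST by fixpoint:
iter 1:
  A via A→b a: +{b}
  B via B→b: +{b}
  C via C→B c C: +{b}
  C via C→a: +{a}
  S via S→C: +{a,b}
  S via S→c A: +{c}
  FIRST[S]={a,b,c}  FIRST[A]={b}  FIRST[B]={b}  FIRST[C]={a,b}
iter 2: (stable)
  FIRST[S]={a,b,c}  FIRST[A]={b}  FIRST[B]={b}  FIRST[C]={a,b}

FIRST(C) = ["a", "b"]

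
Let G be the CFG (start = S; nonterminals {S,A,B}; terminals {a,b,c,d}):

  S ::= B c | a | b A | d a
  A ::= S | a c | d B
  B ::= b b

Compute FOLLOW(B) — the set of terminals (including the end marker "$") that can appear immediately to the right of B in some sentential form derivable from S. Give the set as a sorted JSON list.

Compute FIRST by fixpoint:
iter 1:
  A via A→a c: +{a}
  A via A→d B: +{d}
  B via B→b b: +{b}
  S via S→B c: +{b}
  S via S→a: +{a}
  S via S→d a: +{d}
  FIRST(S)={a,b,d}  FIRST(A)={a,d}  FIRST(B)={b}
iter 2:
  A via A→S: +{b}
  FIRST(S)={a,b,d}  FIRST(A)={a,b,d}  FIRST(B)={b}
iter 3: (stable)
  FIRST(S)={a,b,d}  FIRST(A)={a,b,d}  FIRST(B)={b}

Compute FOLLOW by fixpoint:
seed FOLLOW(S) with $
[1]
  S→B c: FOLLOW(B) ⊇ FIRST(c) = {c}; new: +{c}
  S→b A: FOLLOW(A) ⊇ FOLLOW(S) ⊇ {$}; new: +{$}
  S: {$}  A: {$}  B: {c}
[2]
  A→d B: FOLLOW(B) ⊇ FOLLOW(A) ⊇ {$}; new: +{$}
  S: {$}  A: {$}  B: {$,c}
[3] (no change)
  S: {$}  A: {$}  B: {$,c}

FOLLOW(B) = ["$", "c"]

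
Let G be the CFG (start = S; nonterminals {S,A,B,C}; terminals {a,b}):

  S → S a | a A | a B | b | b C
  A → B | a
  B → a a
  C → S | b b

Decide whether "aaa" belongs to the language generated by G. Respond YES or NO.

Convert to CNF:
  S -> S T0 | T0 A | T0 B | T1 C | b
  A -> T0 T0 | a
  B -> T0 T0
  C -> S T0 | T0 A | T0 B | T1 C | T1 T1 | b
  T0 -> a
  T1 -> b

Fill CYK table bottom-up:
  [0..0]={A,T0}  "a"  orig:{A}
  [1..1]={A,T0}  "a"  orig:{A}
  [2..2]={A,T0}  "a"  orig:{A}
  [0..1]={A,B,C,S}  "aa"
  [1..2]={A,B,C,S}  "aa"
  [0..2]={C,S}  "aaa"

S ∈ T[0,2] ⇒ YES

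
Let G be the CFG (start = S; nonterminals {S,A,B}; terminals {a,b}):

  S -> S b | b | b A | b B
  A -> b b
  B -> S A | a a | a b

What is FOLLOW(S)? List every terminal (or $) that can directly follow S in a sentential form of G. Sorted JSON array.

Compute FIRST by fixpoint:
round 1:
  A via A→b b: +{b}
  B via B→a a: +{a}
  S via S→b: +{b}
  S: {b}  A: {b}  B: {a}
round 2:
  B via B→S A: +{b}
  S: {b}  A: {b}  B: {a,b}
round 3: done
  S: {b}  A: {b}  B: {a,b}

FOLLOW iteration:
initialize: $ ∈ FOLLOW(S)
pass 1:
  B→S A: FOLLOW(S) ⊇ FIRST(A) = {b}; new: +{b}
  S→b A: FOLLOW(A) ⊇ FOLLOW(S) ⊇ {$,b}; new: +{$,b}
  S→b B: FOLLOW(B) ⊇ FOLLOW(S) ⊇ {$,b}; new: +{$,b}
  S: {$,b}  A: {$,b}  B: {$,b}
pass 2: (no change)
  S: {$,b}  A: {$,b}  B: {$,b}

FOLLOW(S) = ["$", "b"]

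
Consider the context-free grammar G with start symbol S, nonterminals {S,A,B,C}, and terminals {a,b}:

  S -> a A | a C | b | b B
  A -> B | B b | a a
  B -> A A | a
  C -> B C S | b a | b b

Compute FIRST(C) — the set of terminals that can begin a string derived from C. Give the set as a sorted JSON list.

FIRST iteration:
[1]
  A via A→a a: +{a}
  B via B→A A: +{a}
  C via C→B C S: +{a}
  C via C→b a: +{b}
  S via S→a A: +{a}
  S via S→b: +{b}
  FIRST[S]={a,b}  FIRST[A]={a}  FIRST[B]={a}  FIRST[C]={a,b}
[2] (stable)
  FIRST[S]={a,b}  FIRST[A]={a}  FIRST[B]={a}  FIRST[C]={a,b}

FIRST(C) = ["a", "b"]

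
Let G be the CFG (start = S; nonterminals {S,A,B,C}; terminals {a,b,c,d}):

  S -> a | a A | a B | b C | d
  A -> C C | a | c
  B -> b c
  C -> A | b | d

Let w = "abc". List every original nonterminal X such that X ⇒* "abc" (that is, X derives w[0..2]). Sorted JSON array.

CNF form of G:
  S -> T0 C | T2 A | T2 B | a | d
  A -> C C | a | c
  B -> T0 T1
  C -> C C | a | b | c | d
  T0 -> b
  T1 -> c
  T2 -> a

CYK table (by increasing span), restricted to cells inside w[0..2]:
  cell(0,0) a: {A,C,S,T2}  orig:{A,C,S}
  cell(1,1) b: {C,T0}  orig:{C}
  cell(2,2) c: {A,C,T1}  orig:{A,C}
  cell(0,1) ab: {A,C}
  cell(1,2) bc: {A,B,C,S}
  cell(0,2) abc: {A,C,S}

Original NTs in T[0,2] deriving "abc": ["A", "C", "S"]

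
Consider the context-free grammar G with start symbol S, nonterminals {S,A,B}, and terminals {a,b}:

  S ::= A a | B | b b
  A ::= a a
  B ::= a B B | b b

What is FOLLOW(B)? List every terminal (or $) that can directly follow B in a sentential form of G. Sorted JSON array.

FIRST iteration:
iter 1:
  A via A→a a: +{a}
  B via B→a B B: +{a}
  B via B→b b: +{b}
  S via S→A a: +{a}
  S via S→B: +{b}
  FIRST(S)={a,b}  FIRST(A)={a}  FIRST(B)={a,b}
iter 2: (no change)
  FIRST(S)={a,b}  FIRST(A)={a}  FIRST(B)={a,b}

FOLLOW sets:
FOLLOW(S) := {$}
pass 1:
  B→a B B: FOLLOW(B) ⊇ FIRST(B) = {a,b}; new: +{a,b}
  S→A a: FOLLOW(A) ⊇ FIRST(a) = {a}; new: +{a}
  S→B: FOLLOW(B) ⊇ FOLLOW(S) ⊇ {$}; new: +{$}
  S: {$}  A: {a}  B: {$,a,b}
pass 2: (no change)
  S: {$}  A: {a}  B: {$,a,b}

FOLLOW(B) = ["$", "a", "b"]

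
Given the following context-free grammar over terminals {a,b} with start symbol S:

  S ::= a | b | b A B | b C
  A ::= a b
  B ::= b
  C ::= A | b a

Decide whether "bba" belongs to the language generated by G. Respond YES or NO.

CNF form of G:
  S -> T1 C | T1 X2 | a | b
  A -> T0 T1
  B -> b
  C -> T0 T1 | T1 T0
  T0 -> a
  T1 -> b
  X2 -> A B

Fill CYK table bottom-up:
  T[0,0] 'b' = {B,S,T1}  orig:{B,S}
  T[1,1] 'b' = {B,S,T1}  orig:{B,S}
  T[2,2] 'a' = {S,T0}  orig:{S}
  T[0,1] 'bb' = ∅
  T[1,2] 'ba' = {C}
  T[0,2] 'bba' = {S}

S ∈ T[0,2] ⇒ YES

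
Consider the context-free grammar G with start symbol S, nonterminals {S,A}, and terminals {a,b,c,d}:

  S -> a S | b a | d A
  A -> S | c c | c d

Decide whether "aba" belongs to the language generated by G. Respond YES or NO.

Convert to CNF:
  S -> T0 S | T1 T0 | T3 A
  A -> T0 S | T1 T0 | T2 T2 | T2 T3 | T3 A
  T0 -> a
  T1 -> b
  T2 -> c
  T3 -> d

CYK fill:
  cell(0,0) a: {T0}  orig:{}
  cell(1,1) b: {T1}  orig:{}
  cell(2,2) a: {T0}  orig:{}
  cell(0,1) ab: ∅
  cell(1,2) ba: {A,S}
  cell(0,2) aba: {A,S}

S ∈ T[0,2] ⇒ YES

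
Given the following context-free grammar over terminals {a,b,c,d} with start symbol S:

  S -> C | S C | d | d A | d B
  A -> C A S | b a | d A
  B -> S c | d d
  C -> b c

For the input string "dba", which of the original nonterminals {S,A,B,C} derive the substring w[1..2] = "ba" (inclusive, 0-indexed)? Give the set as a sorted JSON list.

Convert to CNF:
  S -> S C | T0 T3 | T2 A | T2 B | d
  A -> C X4 | T0 T1 | T2 A
  B -> S T3 | T2 T2
  C -> T0 T3
  T0 -> b
  T1 -> a
  T2 -> d
  T3 -> c
  X4 -> A S

CYK table (by increasing span), restricted to cells inside w[1..2]:
  T[1,1] 'b' = {T0}  orig:{}
  T[2,2] 'a' = {T1}  orig:{}
  T[1,2] 'ba' = {A}

Original NTs in T[1,2] deriving "ba": ["A"]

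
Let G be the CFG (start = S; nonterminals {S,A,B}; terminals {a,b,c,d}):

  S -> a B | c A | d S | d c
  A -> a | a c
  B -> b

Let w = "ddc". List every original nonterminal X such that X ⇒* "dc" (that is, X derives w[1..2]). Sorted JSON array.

Convert to CNF:
  S -> T0 B | T1 A | T2 S | T2 T1
  A -> T0 T1 | a
  B -> b
  T0 -> a
  T1 -> c
  T2 -> d

CYK fill (cells [i..j] with 1 ≤ i ≤ j ≤ 2 only):
  T[1,1] 'd' = {T2}  orig:{}
  T[2,2] 'c' = {T1}  orig:{}
  T[1,2] 'dc' = {S}

Original NTs in T[1,2] deriving "dc": ["S"]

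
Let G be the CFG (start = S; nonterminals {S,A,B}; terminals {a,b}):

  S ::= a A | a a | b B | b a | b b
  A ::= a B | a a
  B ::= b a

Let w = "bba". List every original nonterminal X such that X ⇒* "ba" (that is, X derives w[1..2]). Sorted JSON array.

Convert to CNF:
  S -> T0 A | T0 T0 | T1 B | T1 T0 | T1 T1
  A -> T0 B | T0 T0
  B -> T1 T0
  T0 -> a
  T1 -> b

CYK fill, restricted to cells inside w[1..2]:
  T[1,1] 'b' = {T1}  orig:{}
  T[2,2] 'a' = {T0}  orig:{}
  T[1,2] 'ba' = {B,S}

Original NTs in T[1,2] deriving "ba": ["B", "S"]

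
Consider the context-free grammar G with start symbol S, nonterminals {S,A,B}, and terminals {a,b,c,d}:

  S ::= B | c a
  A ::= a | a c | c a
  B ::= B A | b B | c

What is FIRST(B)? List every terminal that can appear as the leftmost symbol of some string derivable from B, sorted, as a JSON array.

FIRST sets, iterate to fixpoint:
pass 1:
  A via A→a: +{a}
  A via A→c a: +{c}
  B via B→b B: +{b}
  B via B→c: +{c}
  S via S→B: +{b,c}
  S: {b,c}  A: {a,c}  B: {b,c}
pass 2: — fixpoint
  S: {b,c}  A: {a,c}  B: {b,c}

FIRST(B) = ["b", "c"]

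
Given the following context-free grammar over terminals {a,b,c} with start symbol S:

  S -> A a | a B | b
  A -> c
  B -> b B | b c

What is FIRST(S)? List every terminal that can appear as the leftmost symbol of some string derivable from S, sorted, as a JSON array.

FIRST sets, iterate to fixpoint:
[1]
  A via A→c: +{c}
  B via B→b B: +{b}
  S via S→A a: +{c}
  S via S→a B: +{a}
  S via S→b: +{b}
  FIRST[S]={a,b,c}  FIRST[A]={c}  FIRST[B]={b}
[2] — fixpoint
  FIRST[S]={a,b,c}  FIRST[A]={c}  FIRST[B]={b}

FIRST(S) = ["a", "b", "c"]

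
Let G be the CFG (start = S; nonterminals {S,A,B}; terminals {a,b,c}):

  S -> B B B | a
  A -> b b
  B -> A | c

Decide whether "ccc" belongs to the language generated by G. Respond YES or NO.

Convert to CNF:
  S -> B X1 | a
  A -> T0 T0
  B -> T0 T0 | c
  T0 -> b
  X1 -> B B

CYK table (by increasing span):
  T[0,0] 'c' = {B}
  T[1,1] 'c' = {B}
  T[2,2] 'c' = {B}
  T[0,1] 'cc' = {X1}  orig:{}
  T[1,2] 'cc' = {X1}  orig:{}
  T[0,2] 'ccc' = {S}

S ∈ T[0,2] ⇒ YES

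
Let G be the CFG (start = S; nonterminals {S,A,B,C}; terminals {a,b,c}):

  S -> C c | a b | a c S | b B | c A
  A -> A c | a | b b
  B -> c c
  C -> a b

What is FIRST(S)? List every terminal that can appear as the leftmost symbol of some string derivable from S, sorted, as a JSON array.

FIRST iteration:
[1]
  A via A→a: +{a}
  A via A→b b: +{b}
  B via B→c c: +{c}
  C via C→a b: +{a}
  S via S→C c: +{a}
  S via S→b B: +{b}
  S via S→c A: +{c}
  S: {a,b,c}  A: {a,b}  B: {c}  C: {a}
[2] (no change)
  S: {a,b,c}  A: {a,b}  B: {c}  C: {a}

FIRST(S) = ["a", "b", "c"]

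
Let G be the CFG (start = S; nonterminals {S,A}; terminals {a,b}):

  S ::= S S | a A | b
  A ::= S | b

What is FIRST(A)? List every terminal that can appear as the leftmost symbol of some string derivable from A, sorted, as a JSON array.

FIRST iteration:
round 1:
  A via A→b: +{b}
  S via S→a A: +{a}
  S via S→b: +{b}
  S: {a,b}  A: {b}
round 2:
  A via A→S: +{a}
  S: {a,b}  A: {a,b}
round 3: — fixpoint
  S: {a,b}  A: {a,b}

FIRST(A) = ["a", "b"]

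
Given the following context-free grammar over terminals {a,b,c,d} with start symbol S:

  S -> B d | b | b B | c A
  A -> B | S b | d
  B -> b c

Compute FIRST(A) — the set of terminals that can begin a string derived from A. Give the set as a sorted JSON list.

Compute FIRST by fixpoint:
[1]
  A via A→d: +{d}
  B via B→b c: +{b}
  S via S→B d: +{b}
  S via S→c A: +{c}
  FIRST(S)={b,c}  FIRST(A)={d}  FIRST(B)={b}
[2]
  A via A→B: +{b}
  A via A→S b: +{c}
  FIRST(S)={b,c}  FIRST(A)={b,c,d}  FIRST(B)={b}
[3] — fixpoint
  FIRST(S)={b,c}  FIRST(A)={b,c,d}  FIRST(B)={b}

FIRST(A) = ["b", "c", "d"]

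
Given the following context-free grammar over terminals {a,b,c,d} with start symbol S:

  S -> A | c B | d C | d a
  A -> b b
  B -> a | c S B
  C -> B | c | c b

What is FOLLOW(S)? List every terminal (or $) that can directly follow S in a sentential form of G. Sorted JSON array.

FIRST sets, iterate to fixpoint:
pass 1:
  A via A→b b: +{b}
  B via B→a: +{a}
  B via B→c S B: +{c}
  C via C→B: +{a,c}
  S via S→A: +{b}
  S via S→c B: +{c}
  S via S→d C: +{d}
  FIRST(S)={b,c,d}  FIRST(A)={b}  FIRST(B)={a,c}  FIRST(C)={a,c}
pass 2: (no change)
  FIRST(S)={b,c,d}  FIRST(A)={b}  FIRST(B)={a,c}  FIRST(C)={a,c}

FOLLOW iteration:
FOLLOW(S) := {$}
[1]
  B→c S B: FOLLOW(S) ⊇ FIRST(B) = {a,c}; new: +{a,c}
  S→A: FOLLOW(A) ⊇ FOLLOW(S) ⊇ {$,a,c}; new: +{$,a,c}
  S→c B: FOLLOW(B) ⊇ FOLLOW(S) ⊇ {$,a,c}; new: +{$,a,c}
  S→d C: FOLLOW(C) ⊇ FOLLOW(S) ⊇ {$,a,c}; new: +{$,a,c}
  FOLLOW[S]={$,a,c}  FOLLOW[A]={$,a,c}  FOLLOW[B]={$,a,c}  FOLLOW[C]={$,a,c}
[2] (no change)
  FOLLOW[S]={$,a,c}  FOLLOW[A]={$,a,c}  FOLLOW[B]={$,a,c}  FOLLOW[C]={$,a,c}

FOLLOW(S) = ["$", "a", "c"]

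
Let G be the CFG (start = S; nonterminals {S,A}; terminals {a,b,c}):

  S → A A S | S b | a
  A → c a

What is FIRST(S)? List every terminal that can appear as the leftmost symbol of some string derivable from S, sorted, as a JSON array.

FIRST iteration:
round 1:
  A via A→c a: +{c}
  S via S→A A S: +{c}
  S via S→a: +{a}
  S: {a,c}  A: {c}
round 2: (stable)
  S: {a,c}  A: {c}

FIRST(S) = ["a", "c"]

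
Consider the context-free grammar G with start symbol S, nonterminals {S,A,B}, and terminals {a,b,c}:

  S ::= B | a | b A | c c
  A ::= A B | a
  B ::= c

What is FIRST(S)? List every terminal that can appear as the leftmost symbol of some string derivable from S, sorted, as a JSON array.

FIRST iteration:
[1]
  A via A→a: +{a}
  B via B→c: +{c}
  S via S→B: +{c}
  S via S→a: +{a}
  S via S→b A: +{b}
  FIRST(S)={a,b,c}  FIRST(A)={a}  FIRST(B)={c}
[2] (stable)
  FIRST(S)={a,b,c}  FIRST(A)={a}  FIRST(B)={c}

FIRST(S) = ["a", "b", "c"]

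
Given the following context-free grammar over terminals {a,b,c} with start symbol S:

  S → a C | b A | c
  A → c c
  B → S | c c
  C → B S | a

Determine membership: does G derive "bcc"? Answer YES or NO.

CNF form of G:
  S -> T1 C | T2 A | c
  A -> T0 T0
  B -> T0 T0 | T1 C | T2 A | c
  C -> B S | a
  T0 -> c
  T1 -> a
  T2 -> b

Fill CYK table bottom-up:
  [0..0]={T2}  "b"  orig:{}
  [1..1]={B,S,T0}  "c"  orig:{B,S}
  [2..2]={B,S,T0}  "c"  orig:{B,S}
  [0..1]=∅  "bc"
  [1..2]={A,B,C}  "cc"
  [0..2]={B,S}  "bcc"

S ∈ T[0,2] ⇒ YES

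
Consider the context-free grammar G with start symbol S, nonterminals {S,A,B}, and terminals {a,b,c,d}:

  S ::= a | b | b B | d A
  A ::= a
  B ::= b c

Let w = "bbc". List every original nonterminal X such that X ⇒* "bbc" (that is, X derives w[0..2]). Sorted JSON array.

Convert to CNF:
  S -> T0 B | T2 A | a | b
  A -> a
  B -> T0 T1
  T0 -> b
  T1 -> c
  T2 -> d

Fill CYK table bottom-up (cells [i..j] with 0 ≤ i ≤ j ≤ 2 only):
  cell(0,0) b: {S,T0}  orig:{S}
  cell(1,1) b: {S,T0}  orig:{S}
  cell(2,2) c: {T1}  orig:{}
  cell(0,1) bb: ∅
  cell(1,2) bc: {B}
  cell(0,2) bbc: {S}

Original NTs in T[0,2] deriving "bbc": ["S"]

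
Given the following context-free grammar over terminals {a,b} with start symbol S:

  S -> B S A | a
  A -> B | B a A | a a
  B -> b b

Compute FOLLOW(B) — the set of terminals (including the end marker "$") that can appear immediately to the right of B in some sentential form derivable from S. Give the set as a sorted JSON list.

FIRST sets, iterate to fixpoint:
pass 1:
  A via A→a a: +{a}
  B via B→b b: +{b}
  S via S→B S A: +{b}
  S via S→a: +{a}
  S: {a,b}  A: {a}  B: {b}
pass 2:
  A via A→B: +{b}
  S: {a,b}  A: {a,b}  B: {b}
pass 3: done
  S: {a,b}  A: {a,b}  B: {b}

FOLLOW iteration:
initialize: $ ∈ FOLLOW(S)
iter 1:
  A→B a A: FOLLOW(B) ⊇ FIRST(a) = {a}; new: +{a}
  S→B S A: FOLLOW(B) ⊇ FIRST(S) = {a,b}; new: +{b}
  S→B S A: FOLLOW(S) ⊇ FIRST(A) = {a,b}; new: +{a,b}
  S→B S A: FOLLOW(A) ⊇ FOLLOW(S) ⊇ {$,a,b}; new: +{$,a,b}
  FOLLOW[S]={$,a,b}  FOLLOW[A]={$,a,b}  FOLLOW[B]={a,b}
iter 2:
  A→B: FOLLOW(B) ⊇ FOLLOW(A) ⊇ {$,a,b}; new: +{$}
  FOLLOW[S]={$,a,b}  FOLLOW[A]={$,a,b}  FOLLOW[B]={$,a,b}
iter 3: (stable)
  FOLLOW[S]={$,a,b}  FOLLOW[A]={$,a,b}  FOLLOW[B]={$,a,b}

FOLLOW(B) = ["$", "a", "b"]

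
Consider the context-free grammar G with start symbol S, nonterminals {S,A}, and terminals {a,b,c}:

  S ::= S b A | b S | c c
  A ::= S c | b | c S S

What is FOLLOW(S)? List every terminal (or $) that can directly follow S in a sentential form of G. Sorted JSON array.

FIRST sets, iterate to fixpoint:
iter 1:
  A via A→b: +{b}
  A via A→c S S: +{c}
  S via S→b S: +{b}
  S via S→c c: +{c}
  FIRST[S]={b,c}  FIRST[A]={b,c}
iter 2: done
  FIRST[S]={b,c}  FIRST[A]={b,c}

Compute FOLLOW by fixpoint:
initialize: $ ∈ FOLLOW(S)
pass 1:
  A→S c: FOLLOW(S) ⊇ FIRST(c) = {c}; new: +{c}
  A→c S S: FOLLOW(S) ⊇ FIRST(S) = {b,c}; new: +{b}
  S→S b A: FOLLOW(A) ⊇ FOLLOW(S) ⊇ {$,b,c}; new: +{$,b,c}
  S: {$,b,c}  A: {$,b,c}
pass 2: — fixpoint
  S: {$,b,c}  A: {$,b,c}

FOLLOW(S) = ["$", "b", "c"]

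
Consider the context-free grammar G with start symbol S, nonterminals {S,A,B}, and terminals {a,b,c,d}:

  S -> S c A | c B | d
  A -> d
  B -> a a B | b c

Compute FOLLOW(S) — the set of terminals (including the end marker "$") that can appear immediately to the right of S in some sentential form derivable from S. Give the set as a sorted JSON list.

FIRST sets, iterate to fixpoint:
pass 1:
  A via A→d: +{d}
  B via B→a a B: +{a}
  B via B→b c: +{b}
  S via S→c B: +{c}
  S via S→d: +{d}
  FIRST(S)={c,d}  FIRST(A)={d}  FIRST(B)={a,b}
pass 2: (no change)
  FIRST(S)={c,d}  FIRST(A)={d}  FIRST(B)={a,b}

FOLLOW sets:
FOLLOW(S) := {$}
round 1:
  S→S c A: FOLLOW(S) ⊇ FIRST(c) = {c}; new: +{c}
  S→S c A: FOLLOW(A) ⊇ FOLLOW(S) ⊇ {$,c}; new: +{$,c}
  S→c B: FOLLOW(B) ⊇ FOLLOW(S) ⊇ {$,c}; new: +{$,c}
  FOLLOW(S)={$,c}  FOLLOW(A)={$,c}  FOLLOW(B)={$,c}
round 2: done
  FOLLOW(S)={$,c}  FOLLOW(A)={$,c}  FOLLOW(B)={$,c}

FOLLOW(S) = ["$", "c"]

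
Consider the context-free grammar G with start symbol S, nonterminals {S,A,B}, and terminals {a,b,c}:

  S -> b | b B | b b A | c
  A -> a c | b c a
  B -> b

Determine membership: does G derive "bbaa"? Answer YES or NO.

Convert to CNF:
  S -> T2 B | T2 X4 | b | c
  A -> T0 T1 | T2 X3
  B -> b
  T0 -> a
  T1 -> c
  T2 -> b
  X3 -> T1 T0
  X4 -> T2 A

CYK fill:
  cell(0,0) b: {B,S,T2}  orig:{B,S}
  cell(1,1) b: {B,S,T2}  orig:{B,S}
  cell(2,2) a: {T0}  orig:{}
  cell(3,3) a: {T0}  orig:{}
  cell(0,1) bb: {S}
  cell(1,2) ba: ∅
  cell(2,3) aa: ∅
  cell(0,2) bba: ∅
  cell(1,3) baa: ∅
  cell(0,3) bbaa: ∅

S ∉ T[0,3] ⇒ NO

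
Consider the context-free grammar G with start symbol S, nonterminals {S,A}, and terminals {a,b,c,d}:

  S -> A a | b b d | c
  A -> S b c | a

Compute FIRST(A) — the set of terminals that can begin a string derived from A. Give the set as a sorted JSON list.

FIRST sets, iterate to fixpoint:
round 1:
  A via A→a: +{a}
  S via S→A a: +{a}
  S via S→b b d: +{b}
  S via S→c: +{c}
  S: {a,b,c}  A: {a}
round 2:
  A via A→S b c: +{b,c}
  S: {a,b,c}  A: {a,b,c}
round 3: done
  S: {a,b,c}  A: {a,b,c}

FIRST(A) = ["a", "b", "c"]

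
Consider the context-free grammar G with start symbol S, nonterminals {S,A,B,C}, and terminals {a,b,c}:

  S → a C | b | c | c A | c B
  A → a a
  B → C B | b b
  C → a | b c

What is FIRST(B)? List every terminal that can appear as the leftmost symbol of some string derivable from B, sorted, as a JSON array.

FIRST iteration:
pass 1:
  A via A→a a: +{a}
  B via B→b b: +{b}
  C via C→a: +{a}
  C via C→b c: +{b}
  S via S→a C: +{a}
  S via S→b: +{b}
  S via S→c: +{c}
  S: {a,b,c}  A: {a}  B: {b}  C: {a,b}
pass 2:
  B via B→C B: +{a}
  S: {a,b,c}  A: {a}  B: {a,b}  C: {a,b}
pass 3: done
  S: {a,b,c}  A: {a}  B: {a,b}  C: {a,b}

FIRST(B) = ["a", "b"]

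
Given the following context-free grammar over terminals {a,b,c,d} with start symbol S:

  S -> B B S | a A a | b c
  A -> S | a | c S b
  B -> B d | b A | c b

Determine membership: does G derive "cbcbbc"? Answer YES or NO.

Convert to CNF:
  S -> B X7 | T0 X8 | T1 T2
  A -> B X4 | T0 X5 | T1 T2 | T2 X6 | a
  B -> B T3 | T1 A | T2 T1
  T0 -> a
  T1 -> b
  T2 -> c
  T3 -> d
  X4 -> B S
  X5 -> A T0
  X6 -> S T1
  X7 -> B S
  X8 -> A T0

CYK table (by increasing span):
  cell(0,0) c: {T2}  orig:{}
  cell(1,1) b: {T1}  orig:{}
  cell(2,2) c: {T2}  orig:{}
  cell(3,3) b: {T1}  orig:{}
  cell(4,4) b: {T1}  orig:{}
  cell(5,5) c: {T2}  orig:{}
  cell(0,1) cb: {B}
  cell(1,2) bc: {A,S}
  cell(2,3) cb: {B}
  cell(3,4) bb: ∅
  cell(4,5) bc: {A,S}
  cell(0,2) cbc: ∅
  cell(1,3) bcb: {X6}  orig:{}
  cell(2,4) cbb: ∅
  cell(3,5) bbc: {B}
  cell(0,3) cbcb: {A}
  cell(1,4) bcbb: ∅
  cell(2,5) cbbc: {X4,X7}  orig:{}
  cell(0,4) cbcbb: ∅
  cell(1,5) bcbbc: ∅
  cell(0,5) cbcbbc: {A,S}

S ∈ T[0,5] ⇒ YES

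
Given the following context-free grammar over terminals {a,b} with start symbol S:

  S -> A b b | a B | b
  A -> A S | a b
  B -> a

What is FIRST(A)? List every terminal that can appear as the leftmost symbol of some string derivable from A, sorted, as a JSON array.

Compute FIRST by fixpoint:
[1]
  A via A→a b: +{a}
  B via B→a: +{a}
  S via S→A b b: +{a}
  S via S→b: +{b}
  FIRST(S)={a,b}  FIRST(A)={a}  FIRST(B)={a}
[2] (no change)
  FIRST(S)={a,b}  FIRST(A)={a}  FIRST(B)={a}

FIRST(A) = ["a"]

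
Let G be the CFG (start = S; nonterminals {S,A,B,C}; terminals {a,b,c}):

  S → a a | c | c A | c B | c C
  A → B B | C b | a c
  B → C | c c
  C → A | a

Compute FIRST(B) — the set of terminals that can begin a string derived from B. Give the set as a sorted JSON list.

FIRST iteration:
[1]
  A via A→a c: +{a}
  B via B→c c: +{c}
  C via C→A: +{a}
  S via S→a a: +{a}
  S via S→c: +{c}
  S: {a,c}  A: {a}  B: {c}  C: {a}
[2]
  A via A→B B: +{c}
  B via B→C: +{a}
  C via C→A: +{c}
  S: {a,c}  A: {a,c}  B: {a,c}  C: {a,c}
[3] (no change)
  S: {a,c}  A: {a,c}  B: {a,c}  C: {a,c}

FIRST(B) = ["a", "c"]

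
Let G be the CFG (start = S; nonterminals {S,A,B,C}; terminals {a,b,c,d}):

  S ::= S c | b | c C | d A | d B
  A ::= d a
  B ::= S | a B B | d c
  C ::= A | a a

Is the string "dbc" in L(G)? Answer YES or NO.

CNF form of G:
  S -> S T2 | T0 A | T0 B | T2 C | b
  A -> T0 T1
  B -> S T2 | T0 A | T0 B | T0 T2 | T1 X3 | T2 C | b
  C -> T0 T1 | T1 T1
  T0 -> d
  T1 -> a
  T2 -> c
  X3 -> B B

CYK table (by increasing span):
  cell(0,0) d: {T0}  orig:{}
  cell(1,1) b: {B,S}
  cell(2,2) c: {T2}  orig:{}
  cell(0,1) db: {B,S}
  cell(1,2) bc: {B,S}
  cell(0,2) dbc: {B,S}

S ∈ T[0,2] ⇒ YES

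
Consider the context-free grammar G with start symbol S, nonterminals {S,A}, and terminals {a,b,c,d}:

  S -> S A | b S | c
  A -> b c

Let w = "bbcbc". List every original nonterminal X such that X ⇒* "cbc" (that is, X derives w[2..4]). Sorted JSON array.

CNF form of G:
  S -> S A | T0 S | c
  A -> T0 T1
  T0 -> b
  T1 -> c

CYK table (by increasing span), restricted to cells inside w[2..4]:
  cell(2,2) c: {S,T1}  orig:{S}
  cell(3,3) b: {T0}  orig:{}
  cell(4,4) c: {S,T1}  orig:{S}
  cell(2,3) cb: ∅
  cell(3,4) bc: {A,S}
  cell(2,4) cbc: {S}

Original NTs in T[2,4] deriving "cbc": ["S"]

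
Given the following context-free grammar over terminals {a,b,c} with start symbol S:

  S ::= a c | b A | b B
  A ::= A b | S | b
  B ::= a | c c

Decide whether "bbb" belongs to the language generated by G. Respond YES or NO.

Convert to CNF:
  S -> T0 A | T0 B | T1 T2
  A -> A T0 | T0 A | T0 B | T1 T2 | b
  B -> T2 T2 | a
  T0 -> b
  T1 -> a
  T2 -> c

CYK fill:
  T[0,0] 'b' = {A,T0}  orig:{A}
  T[1,1] 'b' = {A,T0}  orig:{A}
  T[2,2] 'b' = {A,T0}  orig:{A}
  T[0,1] 'bb' = {A,S}
  T[1,2] 'bb' = {A,S}
  T[0,2] 'bbb' = {A,S}

S ∈ T[0,2] ⇒ YES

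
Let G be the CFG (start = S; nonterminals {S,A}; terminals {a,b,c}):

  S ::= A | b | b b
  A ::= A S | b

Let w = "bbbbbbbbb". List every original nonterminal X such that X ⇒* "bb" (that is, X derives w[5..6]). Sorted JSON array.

Convert to CNF:
  S -> A S | T0 T0 | b
  A -> A S | b
  T0 -> b

CYK fill (cells [i..j] with 5 ≤ i ≤ j ≤ 6 only):
  [5..5]={A,S,T0}  "b"  orig:{A,S}
  [6..6]={A,S,T0}  "b"  orig:{A,S}
  [5..6]={A,S}  "bb"

Original NTs in T[5,6] deriving "bb": ["A", "S"]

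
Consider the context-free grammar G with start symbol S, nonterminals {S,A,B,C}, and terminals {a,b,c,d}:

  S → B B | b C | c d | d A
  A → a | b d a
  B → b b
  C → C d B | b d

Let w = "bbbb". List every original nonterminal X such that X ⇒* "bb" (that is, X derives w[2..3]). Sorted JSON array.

Convert to CNF:
  S -> B B | T0 C | T1 A | T3 T1
  A -> T0 X4 | a
  B -> T0 T0
  C -> C X5 | T0 T1
  T0 -> b
  T1 -> d
  T2 -> a
  T3 -> c
  X4 -> T1 T2
  X5 -> T1 B

Fill CYK table bottom-up — only the sub-triangle for w[2..3]:
  T[2,2] 'b' = {T0}  orig:{}
  T[3,3] 'b' = {T0}  orig:{}
  T[2,3] 'bb' = {B}

Original NTs in T[2,3] deriving "bb": ["B"]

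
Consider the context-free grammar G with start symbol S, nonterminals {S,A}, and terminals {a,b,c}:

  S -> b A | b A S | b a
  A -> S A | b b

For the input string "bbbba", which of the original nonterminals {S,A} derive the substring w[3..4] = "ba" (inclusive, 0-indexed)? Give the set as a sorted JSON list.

Convert to CNF:
  S -> T0 A | T0 T1 | T0 X2
  A -> S A | T0 T0
  T0 -> b
  T1 -> a
  X2 -> A S

CYK fill (cells [i..j] with 3 ≤ i ≤ j ≤ 4 only):
  cell(3,3) b: {T0}  orig:{}
  cell(4,4) a: {T1}  orig:{}
  cell(3,4) ba: {S}

Original NTs in T[3,4] deriving "ba": ["S"]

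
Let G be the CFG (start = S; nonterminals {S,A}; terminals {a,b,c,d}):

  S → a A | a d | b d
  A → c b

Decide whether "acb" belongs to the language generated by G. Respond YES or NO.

CNF form of G:
  S -> T1 T3 | T2 A | T2 T3
  A -> T0 T1
  T0 -> c
  T1 -> b
  T2 -> a
  T3 -> d

Fill CYK table bottom-up:
  [0..0]={T2}  "a"  orig:{}
  [1..1]={T0}  "c"  orig:{}
  [2..2]={T1}  "b"  orig:{}
  [0..1]=∅  "ac"
  [1..2]={A}  "cb"
  [0..2]={S}  "acb"

S ∈ T[0,2] ⇒ YES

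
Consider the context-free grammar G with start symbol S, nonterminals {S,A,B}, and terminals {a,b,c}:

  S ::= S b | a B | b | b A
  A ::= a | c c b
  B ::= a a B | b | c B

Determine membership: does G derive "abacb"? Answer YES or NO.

Convert to CNF:
  S -> S T1 | T1 A | T2 B | b
  A -> T0 X3 | a
  B -> T0 B | T2 X4 | b
  T0 -> c
  T1 -> b
  T2 -> a
  X3 -> T0 T1
  X4 -> T2 B

CYK table (by increasing span):
  [0..0]={A,T2}  "a"  orig:{A}
  [1..1]={B,S,T1}  "b"  orig:{B,S}
  [2..2]={A,T2}  "a"  orig:{A}
  [3..3]={T0}  "c"  orig:{}
  [4..4]={B,S,T1}  "b"  orig:{B,S}
  [0..1]={S,X4}  "ab"  orig:{S}
  [1..2]={S}  "ba"
  [2..3]=∅  "ac"
  [3..4]={B,X3}  "cb"  orig:{B}
  [0..2]=∅  "aba"
  [1..3]=∅  "bac"
  [2..4]={S,X4}  "acb"  orig:{S}
  [0..3]=∅  "abac"
  [1..4]=∅  "bacb"
  [0..4]=∅  "abacb"

S ∉ T[0,4] ⇒ NO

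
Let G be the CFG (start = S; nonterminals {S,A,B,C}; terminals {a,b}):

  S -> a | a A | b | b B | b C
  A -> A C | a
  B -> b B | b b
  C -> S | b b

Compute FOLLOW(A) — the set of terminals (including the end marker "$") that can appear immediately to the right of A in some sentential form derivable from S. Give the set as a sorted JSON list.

Compute FIRST by fixpoint:
iter 1:
  A via A→a: +{a}
  B via B→b B: +{b}
  C via C→b b: +{b}
  S via S→a: +{a}
  S via S→b: +{b}
  FIRST(S)={a,b}  FIRST(A)={a}  FIRST(B)={b}  FIRST(C)={b}
iter 2:
  C via C→S: +{a}
  FIRST(S)={a,b}  FIRST(A)={a}  FIRST(B)={b}  FIRST(C)={a,b}
iter 3: done
  FIRST(S)={a,b}  FIRST(A)={a}  FIRST(B)={b}  FIRST(C)={a,b}

FOLLOW sets:
seed FOLLOW(S) with $
pass 1:
  A→A C: FOLLOW(A) ⊇ FIRST(C) = {a,b}; new: +{a,b}
  A→A C: FOLLOW(C) ⊇ FOLLOW(A) ⊇ {a,b}; new: +{a,b}
  C→S: FOLLOW(S) ⊇ FOLLOW(C) ⊇ {a,b}; new: +{a,b}
  S→a A: FOLLOW(A) ⊇ FOLLOW(S) ⊇ {$,a,b}; new: +{$}
  S→b B: FOLLOW(B) ⊇ FOLLOW(S) ⊇ {$,a,b}; new: +{$,a,b}
  S→b C: FOLLOW(C) ⊇ FOLLOW(S) ⊇ {$,a,b}; new: +{$}
  FOLLOW[S]={$,a,b}  FOLLOW[A]={$,a,b}  FOLLOW[B]={$,a,b}  FOLLOW[C]={$,a,b}
pass 2: — fixpoint
  FOLLOW[S]={$,a,b}  FOLLOW[A]={$,a,b}  FOLLOW[B]={$,a,b}  FOLLOW[C]={$,a,b}

FOLLOW(A) = ["$", "a", "b"]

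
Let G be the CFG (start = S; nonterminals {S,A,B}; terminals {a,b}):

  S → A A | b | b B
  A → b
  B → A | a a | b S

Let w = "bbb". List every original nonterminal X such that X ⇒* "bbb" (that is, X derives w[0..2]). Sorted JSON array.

CNF form of G:
  S -> A A | T1 B | b
  A -> b
  B -> T0 T0 | T1 S | b
  T0 -> a
  T1 -> b

CYK table (by increasing span) — only the sub-triangle for w[0..2]:
  T[0,0] 'b' = {A,B,S,T1}  orig:{A,B,S}
  T[1,1] 'b' = {A,B,S,T1}  orig:{A,B,S}
  T[2,2] 'b' = {A,B,S,T1}  orig:{A,B,S}
  T[0,1] 'bb' = {B,S}
  T[1,2] 'bb' = {B,S}
  T[0,2] 'bbb' = {B,S}

Original NTs in T[0,2] deriving "bbb": ["B", "S"]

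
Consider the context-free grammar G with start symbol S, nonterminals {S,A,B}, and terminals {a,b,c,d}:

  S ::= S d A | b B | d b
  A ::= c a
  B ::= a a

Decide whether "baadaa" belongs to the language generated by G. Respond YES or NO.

CNF form of G:
  S -> S X4 | T2 T3 | T3 B
  A -> T0 T1
  B -> T1 T1
  T0 -> c
  T1 -> a
  T2 -> d
  T3 -> b
  X4 -> T2 A

Fill CYK table bottom-up:
  T[0,0] 'b' = {T3}  orig:{}
  T[1,1] 'a' = {T1}  orig:{}
  T[2,2] 'a' = {T1}  orig:{}
  T[3,3] 'd' = {T2}  orig:{}
  T[4,4] 'a' = {T1}  orig:{}
  T[5,5] 'a' = {T1}  orig:{}
  T[0,1] 'ba' = ∅
  T[1,2] 'aa' = {B}
  T[2,3] 'ad' = ∅
  T[3,4] 'da' = ∅
  T[4,5] 'aa' = {B}
  T[0,2] 'baa' = {S}
  T[1,3] 'aad' = ∅
  T[2,4] 'ada' = ∅
  T[3,5] 'daa' = ∅
  T[0,3] 'baad' = ∅
  T[1,4] 'aada' = ∅
  T[2,5] 'adaa' = ∅
  T[0,4] 'baada' = ∅
  T[1,5] 'aadaa' = ∅
  T[0,5] 'baadaa' = ∅

S ∉ T[0,5] ⇒ NO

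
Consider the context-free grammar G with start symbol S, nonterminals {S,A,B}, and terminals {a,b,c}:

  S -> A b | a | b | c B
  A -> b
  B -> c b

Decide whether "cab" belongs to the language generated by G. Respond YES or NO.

CNF form of G:
  S -> A T1 | T0 B | a | b
  A -> b
  B -> T0 T1
  T0 -> c
  T1 -> b

Fill CYK table bottom-up:
  cell(0,0) c: {T0}  orig:{}
  cell(1,1) a: {S}
  cell(2,2) b: {A,S,T1}  orig:{A,S}
  cell(0,1) ca: ∅
  cell(1,2) ab: ∅
  cell(0,2) cab: ∅

S ∉ T[0,2] ⇒ NO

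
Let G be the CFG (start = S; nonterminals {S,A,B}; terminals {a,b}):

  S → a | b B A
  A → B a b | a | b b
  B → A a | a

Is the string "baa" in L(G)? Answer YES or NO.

CNF form of G:
  S -> T1 X3 | a
  A -> B X2 | T1 T1 | a
  B -> A T0 | a
  T0 -> a
  T1 -> b
  X2 -> T0 T1
  X3 -> B A

Fill CYK table bottom-up:
  T[0,0] 'b' = {T1}  orig:{}
  T[1,1] 'a' = {A,B,S,T0}  orig:{A,B,S}
  T[2,2] 'a' = {A,B,S,T0}  orig:{A,B,S}
  T[0,1] 'ba' = ∅
  T[1,2] 'aa' = {B,X3}  orig:{B}
  T[0,2] 'baa' = {S}

S ∈ T[0,2] ⇒ YES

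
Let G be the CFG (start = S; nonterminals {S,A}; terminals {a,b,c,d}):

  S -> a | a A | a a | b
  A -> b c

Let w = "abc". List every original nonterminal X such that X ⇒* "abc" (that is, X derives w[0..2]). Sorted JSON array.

Convert to CNF:
  S -> T2 A | T2 T2 | a | b
  A -> T0 T1
  T0 -> b
  T1 -> c
  T2 -> a

CYK fill — only the sub-triangle for w[0..2]:
  T[0,0] 'a' = {S,T2}  orig:{S}
  T[1,1] 'b' = {S,T0}  orig:{S}
  T[2,2] 'c' = {T1}  orig:{}
  T[0,1] 'ab' = ∅
  T[1,2] 'bc' = {A}
  T[0,2] 'abc' = {S}

Original NTs in T[0,2] deriving "abc": ["S"]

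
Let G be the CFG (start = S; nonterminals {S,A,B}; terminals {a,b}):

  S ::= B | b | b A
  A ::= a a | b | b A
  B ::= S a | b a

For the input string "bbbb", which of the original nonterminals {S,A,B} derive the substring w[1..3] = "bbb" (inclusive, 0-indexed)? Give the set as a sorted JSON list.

Convert to CNF:
  S -> S T0 | T1 A | T1 T0 | b
  A -> T0 T0 | T1 A | b
  B -> S T0 | T1 T0
  T0 -> a
  T1 -> b

Fill CYK table bottom-up, restricted to cells inside w[1..3]:
  cell(1,1) b: {A,S,T1}  orig:{A,S}
  cell(2,2) b: {A,S,T1}  orig:{A,S}
  cell(3,3) b: {A,S,T1}  orig:{A,S}
  cell(1,2) bb: {A,S}
  cell(2,3) bb: {A,S}
  cell(1,3) bbb: {A,S}

Original NTs in T[1,3] deriving "bbb": ["A", "S"]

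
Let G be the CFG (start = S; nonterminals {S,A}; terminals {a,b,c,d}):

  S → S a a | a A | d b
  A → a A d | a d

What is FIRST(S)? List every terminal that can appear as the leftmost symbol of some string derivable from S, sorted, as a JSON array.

FIRST sets, iterate to fixpoint:
round 1:
  A via A→a A d: +{a}
  S via S→a A: +{a}
  S via S→d b: +{d}
  FIRST(S)={a,d}  FIRST(A)={a}
round 2: (stable)
  FIRST(S)={a,d}  FIRST(A)={a}

FIRST(S) = ["a", "d"]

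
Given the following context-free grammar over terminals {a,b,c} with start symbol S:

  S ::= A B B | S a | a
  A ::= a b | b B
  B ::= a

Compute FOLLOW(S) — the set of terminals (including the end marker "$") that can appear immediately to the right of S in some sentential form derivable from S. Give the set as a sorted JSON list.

FIRST iteration:
iter 1:
  A via A→a b: +{a}
  A via A→b B: +{b}
  B via B→a: +{a}
  S via S→A B B: +{a,b}
  FIRST[S]={a,b}  FIRST[A]={a,b}  FIRST[B]={a}
iter 2: — fixpoint
  FIRST[S]={a,b}  FIRST[A]={a,b}  FIRST[B]={a}

FOLLOW sets:
FOLLOW(S) := {$}
iter 1:
  S→A B B: FOLLOW(A) ⊇ FIRST(B) = {a}; new: +{a}
  S→A B B: FOLLOW(B) ⊇ FIRST(B) = {a}; new: +{a}
  S→A B B: FOLLOW(B) ⊇ FOLLOW(S) ⊇ {$}; new: +{$}
  S→S a: FOLLOW(S) ⊇ FIRST(a) = {a}; new: +{a}
  FOLLOW(S)={$,a}  FOLLOW(A)={a}  FOLLOW(B)={$,a}
iter 2: done
  FOLLOW(S)={$,a}  FOLLOW(A)={a}  FOLLOW(B)={$,a}

FOLLOW(S) = ["$", "a"]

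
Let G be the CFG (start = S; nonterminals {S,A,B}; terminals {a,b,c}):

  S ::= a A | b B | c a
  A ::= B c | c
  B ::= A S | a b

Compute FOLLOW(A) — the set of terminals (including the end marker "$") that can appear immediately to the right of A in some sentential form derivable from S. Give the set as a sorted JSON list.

FIRST sets, iterate to fixpoint:
[1]
  A via A→c: +{c}
  B via B→A S: +{c}
  B via B→a b: +{a}
  S via S→a A: +{a}
  S via S→b B: +{b}
  S via S→c a: +{c}
  FIRST(S)={a,b,c}  FIRST(A)={c}  FIRST(B)={a,c}
[2]
  A via A→B c: +{a}
  FIRST(S)={a,b,c}  FIRST(A)={a,c}  FIRST(B)={a,c}
[3] (stable)
  FIRST(S)={a,b,c}  FIRST(A)={a,c}  FIRST(B)={a,c}

FOLLOW iteration:
seed FOLLOW(S) with $
pass 1:
  A→B c: FOLLOW(B) ⊇ FIRST(c) = {c}; new: +{c}
  B→A S: FOLLOW(A) ⊇ FIRST(S) = {a,b,c}; new: +{a,b,c}
  B→A S: FOLLOW(S) ⊇ FOLLOW(B) ⊇ {c}; new: +{c}
  S→a A: FOLLOW(A) ⊇ FOLLOW(S) ⊇ {$,c}; new: +{$}
  S→b B: FOLLOW(B) ⊇ FOLLOW(S) ⊇ {$,c}; new: +{$}
  FOLLOW[S]={$,c}  FOLLOW[A]={$,a,b,c}  FOLLOW[B]={$,c}
pass 2: — fixpoint
  FOLLOW[S]={$,c}  FOLLOW[A]={$,a,b,c}  FOLLOW[B]={$,c}

FOLLOW(A) = ["$", "a", "b", "c"]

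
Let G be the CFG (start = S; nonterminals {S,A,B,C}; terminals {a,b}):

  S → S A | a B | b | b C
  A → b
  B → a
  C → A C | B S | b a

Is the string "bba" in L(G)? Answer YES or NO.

Convert to CNF:
  S -> S A | T0 C | T1 B | b
  A -> b
  B -> a
  C -> A C | B S | T0 T1
  T0 -> b
  T1 -> a

CYK table (by increasing span):
  [0..0]={A,S,T0}  "b"  orig:{A,S}
  [1..1]={A,S,T0}  "b"  orig:{A,S}
  [2..2]={B,T1}  "a"  orig:{B}
  [0..1]={S}  "bb"
  [1..2]={C}  "ba"
  [0..2]={C,S}  "bba"

S ∈ T[0,2] ⇒ YES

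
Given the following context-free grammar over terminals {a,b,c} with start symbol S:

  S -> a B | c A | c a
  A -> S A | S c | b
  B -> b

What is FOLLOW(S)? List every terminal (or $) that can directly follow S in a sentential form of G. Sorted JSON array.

FIRST iteration:
[1]
  A via A→b: +{b}
  B via B→b: +{b}
  S via S→a B: +{a}
  S via S→c A: +{c}
  FIRST[S]={a,c}  FIRST[A]={b}  FIRST[B]={b}
[2]
  A via A→S A: +{a,c}
  FIRST[S]={a,c}  FIRST[A]={a,b,c}  FIRST[B]={b}
[3] done
  FIRST[S]={a,c}  FIRST[A]={a,b,c}  FIRST[B]={b}

FOLLOW iteration:
initialize: $ ∈ FOLLOW(S)
round 1:
  A→S A: FOLLOW(S) ⊇ FIRST(A) = {a,b,c}; new: +{a,b,c}
  S→a B: FOLLOW(B) ⊇ FOLLOW(S) ⊇ {$,a,b,c}; new: +{$,a,b,c}
  S→c A: FOLLOW(A) ⊇ FOLLOW(S) ⊇ {$,a,b,c}; new: +{$,a,b,c}
  FOLLOW[S]={$,a,b,c}  FOLLOW[A]={$,a,b,c}  FOLLOW[B]={$,a,b,c}
round 2: done
  FOLLOW[S]={$,a,b,c}  FOLLOW[A]={$,a,b,c}  FOLLOW[B]={$,a,b,c}

FOLLOW(S) = ["$", "a", "b", "c"]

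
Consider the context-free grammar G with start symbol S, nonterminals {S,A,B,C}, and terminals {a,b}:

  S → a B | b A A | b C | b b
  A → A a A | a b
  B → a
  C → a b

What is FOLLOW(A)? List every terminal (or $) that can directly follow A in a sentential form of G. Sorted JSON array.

Compute FIRST by fixpoint:
pass 1:
  A via A→a b: +{a}
  B via B→a: +{a}
  C via C→a b: +{a}
  S via S→a B: +{a}
  S via S→b A A: +{b}
  FIRST(S)={a,b}  FIRST(A)={a}  FIRST(B)={a}  FIRST(C)={a}
pass 2: — fixpoint
  FIRST(S)={a,b}  FIRST(A)={a}  FIRST(B)={a}  FIRST(C)={a}

Compute FOLLOW by fixpoint:
FOLLOW(S) := {$}
[1]
  A→A a A: FOLLOW(A) ⊇ FIRST(a) = {a}; new: +{a}
  S→a B: FOLLOW(B) ⊇ FOLLOW(S) ⊇ {$}; new: +{$}
  S→b A A: FOLLOW(A) ⊇ FOLLOW(S) ⊇ {$}; new: +{$}
  S→b C: FOLLOW(C) ⊇ FOLLOW(S) ⊇ {$}; new: +{$}
  FOLLOW(S)={$}  FOLLOW(A)={$,a}  FOLLOW(B)={$}  FOLLOW(C)={$}
[2] — fixpoint
  FOLLOW(S)={$}  FOLLOW(A)={$,a}  FOLLOW(B)={$}  FOLLOW(C)={$}

FOLLOW(A) = ["$", "a"]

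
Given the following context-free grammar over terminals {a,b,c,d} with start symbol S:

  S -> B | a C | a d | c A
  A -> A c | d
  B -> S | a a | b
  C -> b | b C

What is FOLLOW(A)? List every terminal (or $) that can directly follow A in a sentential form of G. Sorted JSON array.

Compute FIRST by fixpoint:
pass 1:
  A via A→d: +{d}
  B via B→a a: +{a}
  B via B→b: +{b}
  C via C→b: +{b}
  S via S→B: +{a,b}
  S via S→c A: +{c}
  FIRST[S]={a,b,c}  FIRST[A]={d}  FIRST[B]={a,b}  FIRST[C]={b}
pass 2:
  B via B→S: +{c}
  FIRST[S]={a,b,c}  FIRST[A]={d}  FIRST[B]={a,b,c}  FIRST[C]={b}
pass 3: (stable)
  FIRST[S]={a,b,c}  FIRST[A]={d}  FIRST[B]={a,b,c}  FIRST[C]={b}

FOLLOW sets:
seed FOLLOW(S) with $
round 1:
  A→A c: FOLLOW(A) ⊇ FIRST(c) = {c}; new: +{c}
  S→B: FOLLOW(B) ⊇ FOLLOW(S) ⊇ {$}; new: +{$}
  S→a C: FOLLOW(C) ⊇ FOLLOW(S) ⊇ {$}; new: +{$}
  S→c A: FOLLOW(A) ⊇ FOLLOW(S) ⊇ {$}; new: +{$}
  FOLLOW(S)={$}  FOLLOW(A)={$,c}  FOLLOW(B)={$}  FOLLOW(C)={$}
round 2: (stable)
  FOLLOW(S)={$}  FOLLOW(A)={$,c}  FOLLOW(B)={$}  FOLLOW(C)={$}

FOLLOW(A) = ["$", "c"]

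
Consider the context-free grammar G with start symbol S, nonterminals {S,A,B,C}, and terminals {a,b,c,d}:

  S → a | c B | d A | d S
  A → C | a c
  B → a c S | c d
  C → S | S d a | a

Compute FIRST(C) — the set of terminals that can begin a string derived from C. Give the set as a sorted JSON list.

FIRST sets, iterate to fixpoint:
round 1:
  A via A→a c: +{a}
  B via B→a c S: +{a}
  B via B→c d: +{c}
  C via C→a: +{a}
  S via S→a: +{a}
  S via S→c B: +{c}
  S via S→d A: +{d}
  S: {a,c,d}  A: {a}  B: {a,c}  C: {a}
round 2:
  C via C→S: +{c,d}
  S: {a,c,d}  A: {a}  B: {a,c}  C: {a,c,d}
round 3:
  A via A→C: +{c,d}
  S: {a,c,d}  A: {a,c,d}  B: {a,c}  C: {a,c,d}
round 4: — fixpoint
  S: {a,c,d}  A: {a,c,d}  B: {a,c}  C: {a,c,d}

FIRST(C) = ["a", "c", "d"]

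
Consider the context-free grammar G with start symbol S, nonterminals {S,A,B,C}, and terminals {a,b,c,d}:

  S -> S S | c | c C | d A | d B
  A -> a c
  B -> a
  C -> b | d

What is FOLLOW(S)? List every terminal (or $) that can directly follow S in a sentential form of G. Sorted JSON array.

FIRST iteration:
pass 1:
  A via A→a c: +{a}
  B via B→a: +{a}
  C via C→b: +{b}
  C via C→d: +{d}
  S via S→c: +{c}
  S via S→d A: +{d}
  FIRST(S)={c,d}  FIRST(A)={a}  FIRST(B)={a}  FIRST(C)={b,d}
pass 2: (no change)
  FIRST(S)={c,d}  FIRST(A)={a}  FIRST(B)={a}  FIRST(C)={b,d}

FOLLOW sets:
FOLLOW(S) := {$}
round 1:
  S→S S: FOLLOW(S) ⊇ FIRST(S) = {c,d}; new: +{c,d}
  S→c C: FOLLOW(C) ⊇ FOLLOW(S) ⊇ {$,c,d}; new: +{$,c,d}
  S→d A: FOLLOW(A) ⊇ FOLLOW(S) ⊇ {$,c,d}; new: +{$,c,d}
  S→d B: FOLLOW(B) ⊇ FOLLOW(S) ⊇ {$,c,d}; new: +{$,c,d}
  S: {$,c,d}  A: {$,c,d}  B: {$,c,d}  C: {$,c,d}
round 2: done
  S: {$,c,d}  A: {$,c,d}  B: {$,c,d}  C: {$,c,d}

FOLLOW(S) = ["$", "c", "d"]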